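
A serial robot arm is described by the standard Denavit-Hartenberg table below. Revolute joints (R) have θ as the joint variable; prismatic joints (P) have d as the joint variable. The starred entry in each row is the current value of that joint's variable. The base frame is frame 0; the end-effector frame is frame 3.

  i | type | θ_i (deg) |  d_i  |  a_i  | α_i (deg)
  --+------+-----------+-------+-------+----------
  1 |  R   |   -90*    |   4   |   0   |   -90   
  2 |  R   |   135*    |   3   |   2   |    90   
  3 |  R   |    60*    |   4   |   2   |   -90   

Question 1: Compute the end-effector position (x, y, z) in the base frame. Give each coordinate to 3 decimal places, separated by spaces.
after link 1: o_1 = (0.0000, 0.0000, 4.0000)
after link 2: o_2 = (3.0000, 1.4142, 2.5858)
after link 3: o_3 = (4.7321, -0.7071, -0.9497)

4.732 -0.707 -0.950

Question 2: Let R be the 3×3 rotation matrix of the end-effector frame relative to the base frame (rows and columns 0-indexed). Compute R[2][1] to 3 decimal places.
End-effector y-axis (col 1 of R) = (-0.0000,0.7071,0.7071)
R[2][1] = 0.7071

0.707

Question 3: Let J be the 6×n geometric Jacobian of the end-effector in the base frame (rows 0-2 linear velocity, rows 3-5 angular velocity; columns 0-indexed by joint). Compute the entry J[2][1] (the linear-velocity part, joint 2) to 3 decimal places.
axis z_1 = (1.0000,0.0000,0.0000); lever o_n−o_1 = (4.7321,-0.7071,-4.9497)
cross product → J_v[:, 1] = (-0.0000,4.9497,-0.7071)
J_ω[:, 1] = z_1
entry J[2][1] = -0.7071

-0.707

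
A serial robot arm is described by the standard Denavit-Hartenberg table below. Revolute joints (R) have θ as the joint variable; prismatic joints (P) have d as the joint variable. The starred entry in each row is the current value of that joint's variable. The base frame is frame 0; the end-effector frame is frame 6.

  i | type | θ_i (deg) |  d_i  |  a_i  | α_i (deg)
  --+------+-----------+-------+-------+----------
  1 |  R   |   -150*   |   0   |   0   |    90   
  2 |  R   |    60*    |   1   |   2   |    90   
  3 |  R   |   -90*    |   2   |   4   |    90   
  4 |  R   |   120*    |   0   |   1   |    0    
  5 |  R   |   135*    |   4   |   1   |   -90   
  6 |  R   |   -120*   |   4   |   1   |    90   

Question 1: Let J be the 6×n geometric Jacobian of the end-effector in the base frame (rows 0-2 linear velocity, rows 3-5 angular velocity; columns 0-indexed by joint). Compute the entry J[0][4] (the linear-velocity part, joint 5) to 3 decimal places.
axis z_4 = (0.4330,0.2500,-0.8660); lever o_n−o_4 = (5.1129,-1.3601,-3.4550)
cross product → J_v[:, 4] = (-2.0416,-2.9318,-1.8671)
J_ω[:, 4] = z_4
entry J[0][4] = -2.0416

-2.042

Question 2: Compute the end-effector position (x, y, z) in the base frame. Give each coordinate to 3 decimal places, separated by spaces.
3.347 -5.266 -3.156

after link 1: o_1 = (0.0000, 0.0000, 0.0000)
after link 2: o_2 = (-1.3660, 0.3660, 1.7321)
after link 3: o_3 = (-0.8660, -3.9641, 0.7321)
after link 4: o_4 = (-1.7655, -3.9061, 0.2990)
after link 5: o_5 = (0.5615, -2.2637, -2.6821)
after link 6: o_6 = (3.3473, -5.2662, -3.1559)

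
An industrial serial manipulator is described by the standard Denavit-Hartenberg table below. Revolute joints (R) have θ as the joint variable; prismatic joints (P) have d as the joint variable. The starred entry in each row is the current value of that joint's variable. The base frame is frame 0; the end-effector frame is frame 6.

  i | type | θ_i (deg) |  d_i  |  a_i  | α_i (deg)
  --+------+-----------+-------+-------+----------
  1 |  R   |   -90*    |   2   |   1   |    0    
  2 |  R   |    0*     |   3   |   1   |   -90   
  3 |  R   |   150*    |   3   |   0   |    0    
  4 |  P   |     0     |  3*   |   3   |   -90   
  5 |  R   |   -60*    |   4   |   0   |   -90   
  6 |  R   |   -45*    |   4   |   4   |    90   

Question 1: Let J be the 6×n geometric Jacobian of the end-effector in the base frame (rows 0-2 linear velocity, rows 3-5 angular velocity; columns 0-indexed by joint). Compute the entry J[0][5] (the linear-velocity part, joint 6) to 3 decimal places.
axis z_5 = (-0.5000,0.7500,-0.4330); lever o_n−o_5 = (0.4495,5.6390,0.0103)
cross product → J_v[:, 5] = (2.4495,-0.1895,-3.1566)
J_ω[:, 5] = z_5
entry J[0][5] = 2.4495

2.449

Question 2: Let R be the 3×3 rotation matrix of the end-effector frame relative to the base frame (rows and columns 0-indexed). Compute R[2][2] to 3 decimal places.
0.789

End-effector z-axis (col 2 of R) = (-0.6124,0.0474,0.7891)
R[2][2] = 0.7891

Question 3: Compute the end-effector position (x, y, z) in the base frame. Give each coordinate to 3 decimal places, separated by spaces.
after link 1: o_1 = (0.0000, -1.0000, 2.0000)
after link 2: o_2 = (0.0000, -2.0000, 5.0000)
after link 3: o_3 = (3.0000, -2.0000, 5.0000)
after link 4: o_4 = (6.0000, 0.5981, 3.5000)
after link 5: o_5 = (6.0000, 2.5981, 6.9641)
after link 6: o_6 = (6.4495, 8.2370, 6.9744)

6.449 8.237 6.974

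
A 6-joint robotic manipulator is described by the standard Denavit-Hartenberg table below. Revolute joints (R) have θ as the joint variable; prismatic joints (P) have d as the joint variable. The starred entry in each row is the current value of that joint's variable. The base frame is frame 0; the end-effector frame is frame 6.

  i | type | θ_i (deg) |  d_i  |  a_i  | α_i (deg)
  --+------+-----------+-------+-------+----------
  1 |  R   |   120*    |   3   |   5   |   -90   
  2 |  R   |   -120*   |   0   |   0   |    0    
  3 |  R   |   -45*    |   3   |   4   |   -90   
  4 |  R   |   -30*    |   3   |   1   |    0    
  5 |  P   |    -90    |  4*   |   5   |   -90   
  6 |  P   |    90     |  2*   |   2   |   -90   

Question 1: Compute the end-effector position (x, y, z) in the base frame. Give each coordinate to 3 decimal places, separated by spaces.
after link 1: o_1 = (-2.5000, 4.3301, 3.0000)
after link 2: o_2 = (-2.5000, 4.3301, 3.0000)
after link 3: o_3 = (-3.1662, -0.5159, 4.0353)
after link 4: o_4 = (-3.5692, -0.8180, 7.1572)
after link 5: o_5 = (-9.0443, 0.0049, 10.3739)
after link 6: o_6 = (-8.8149, -2.3923, 8.8903)

-8.815 -2.392 8.890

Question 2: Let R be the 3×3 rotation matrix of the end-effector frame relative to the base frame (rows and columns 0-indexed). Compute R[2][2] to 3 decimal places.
0.129

End-effector z-axis (col 2 of R) = (0.9915,0.0148,0.1294)
R[2][2] = 0.1294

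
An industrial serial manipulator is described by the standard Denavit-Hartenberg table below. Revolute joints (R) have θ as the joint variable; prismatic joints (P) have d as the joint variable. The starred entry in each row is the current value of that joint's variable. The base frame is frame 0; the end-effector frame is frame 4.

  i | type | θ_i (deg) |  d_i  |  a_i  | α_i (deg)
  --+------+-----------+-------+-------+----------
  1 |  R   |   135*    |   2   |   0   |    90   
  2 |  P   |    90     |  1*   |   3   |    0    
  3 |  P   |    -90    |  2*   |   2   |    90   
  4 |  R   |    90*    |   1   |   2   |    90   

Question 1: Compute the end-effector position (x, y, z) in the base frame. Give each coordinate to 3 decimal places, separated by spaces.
after link 1: o_1 = (0.0000, 0.0000, 2.0000)
after link 2: o_2 = (0.7071, 0.7071, 5.0000)
after link 3: o_3 = (0.7071, 3.5355, 5.0000)
after link 4: o_4 = (2.1213, 4.9497, 4.0000)

2.121 4.950 4.000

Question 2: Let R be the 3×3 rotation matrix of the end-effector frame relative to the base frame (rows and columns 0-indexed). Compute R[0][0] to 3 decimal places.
End-effector x-axis (col 0 of R) = (0.7071,0.7071,0.0000)
R[0][0] = 0.7071

0.707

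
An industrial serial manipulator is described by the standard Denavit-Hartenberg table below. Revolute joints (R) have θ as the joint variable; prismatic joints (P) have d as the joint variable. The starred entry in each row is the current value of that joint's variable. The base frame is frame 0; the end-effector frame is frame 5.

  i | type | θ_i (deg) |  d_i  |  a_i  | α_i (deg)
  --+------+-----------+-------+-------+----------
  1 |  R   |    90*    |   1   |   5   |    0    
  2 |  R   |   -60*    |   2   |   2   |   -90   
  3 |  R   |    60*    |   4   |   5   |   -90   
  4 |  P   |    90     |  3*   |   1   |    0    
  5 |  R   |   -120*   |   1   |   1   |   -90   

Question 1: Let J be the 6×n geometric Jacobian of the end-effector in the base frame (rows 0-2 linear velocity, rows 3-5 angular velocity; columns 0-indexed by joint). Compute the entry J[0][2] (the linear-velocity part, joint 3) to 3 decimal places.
-6.132

axis z_2 = (-0.5000,0.8660,0.0000); lever o_n−o_2 = (-2.2099,2.7655,-7.0801)
cross product → J_v[:, 2] = (-6.1316,-3.5401,0.5311)
J_ω[:, 2] = z_2
entry J[0][2] = -6.1316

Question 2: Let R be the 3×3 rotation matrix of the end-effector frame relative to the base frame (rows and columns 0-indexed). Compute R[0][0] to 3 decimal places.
End-effector x-axis (col 0 of R) = (0.1250,0.6495,-0.7500)
R[0][0] = 0.1250

0.125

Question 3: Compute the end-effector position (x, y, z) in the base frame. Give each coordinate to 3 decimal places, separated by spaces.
-0.478 8.766 -4.080

after link 1: o_1 = (0.0000, 5.0000, 1.0000)
after link 2: o_2 = (1.7321, 6.0000, 3.0000)
after link 3: o_3 = (1.8971, 10.7141, -1.3301)
after link 4: o_4 = (0.1471, 8.5490, -2.8301)
after link 5: o_5 = (-0.4779, 8.7655, -4.0801)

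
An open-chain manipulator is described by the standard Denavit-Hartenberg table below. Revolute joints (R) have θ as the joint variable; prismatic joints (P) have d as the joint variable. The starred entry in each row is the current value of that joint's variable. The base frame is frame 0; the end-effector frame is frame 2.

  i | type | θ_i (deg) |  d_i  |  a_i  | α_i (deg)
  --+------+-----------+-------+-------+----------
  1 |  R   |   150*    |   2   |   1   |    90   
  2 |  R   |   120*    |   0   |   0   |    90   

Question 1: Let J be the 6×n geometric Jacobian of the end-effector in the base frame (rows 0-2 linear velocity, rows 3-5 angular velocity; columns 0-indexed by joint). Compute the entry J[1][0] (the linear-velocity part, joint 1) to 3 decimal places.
axis z_0 = ẑ; lever o_n−o_0 = (-0.8660,0.5000,2.0000)
cross product → J_v[:, 0] = (-0.5000,-0.8660,0.0000)
J_ω[:, 0] = z_0
entry J[1][0] = -0.8660

-0.866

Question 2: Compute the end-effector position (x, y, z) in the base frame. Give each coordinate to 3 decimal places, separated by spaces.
-0.866 0.500 2.000

after link 1: o_1 = (-0.8660, 0.5000, 2.0000)
after link 2: o_2 = (-0.8660, 0.5000, 2.0000)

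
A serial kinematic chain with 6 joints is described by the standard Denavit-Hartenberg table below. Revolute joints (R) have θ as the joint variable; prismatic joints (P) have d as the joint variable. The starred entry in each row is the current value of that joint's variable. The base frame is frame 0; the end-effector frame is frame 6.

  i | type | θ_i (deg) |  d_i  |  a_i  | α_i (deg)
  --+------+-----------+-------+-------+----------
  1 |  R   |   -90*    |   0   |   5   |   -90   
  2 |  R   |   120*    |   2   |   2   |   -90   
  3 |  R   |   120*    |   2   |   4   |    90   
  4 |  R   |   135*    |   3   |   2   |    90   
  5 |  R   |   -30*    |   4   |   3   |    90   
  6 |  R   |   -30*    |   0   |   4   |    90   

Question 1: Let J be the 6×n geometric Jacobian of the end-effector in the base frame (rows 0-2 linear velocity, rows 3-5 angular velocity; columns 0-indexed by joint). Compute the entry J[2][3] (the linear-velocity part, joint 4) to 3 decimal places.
axis z_3 = (-0.5000,0.4330,-0.7500); lever o_n−o_3 = (3.5441,6.7667,1.8534)
cross product → J_v[:, 3] = (5.8776,-1.7314,-4.9180)
J_ω[:, 3] = z_3
entry J[2][3] = -4.9180

-4.918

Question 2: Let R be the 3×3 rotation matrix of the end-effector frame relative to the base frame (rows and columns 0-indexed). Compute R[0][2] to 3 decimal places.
0.140

End-effector z-axis (col 2 of R) = (0.1402,-0.6107,-0.7794)
R[0][2] = 0.1402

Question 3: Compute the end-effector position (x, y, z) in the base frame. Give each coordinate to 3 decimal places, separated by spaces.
after link 1: o_1 = (0.0000, -5.0000, 0.0000)
after link 2: o_2 = (2.0000, -4.0000, -1.7321)
after link 3: o_3 = (-1.4641, -3.2679, 1.0000)
after link 4: o_4 = (-1.7394, -0.3906, -1.1553)
after link 5: o_5 = (-1.8479, 2.7525, 2.7318)
after link 6: o_6 = (2.0800, 3.4988, 2.8534)

2.080 3.499 2.853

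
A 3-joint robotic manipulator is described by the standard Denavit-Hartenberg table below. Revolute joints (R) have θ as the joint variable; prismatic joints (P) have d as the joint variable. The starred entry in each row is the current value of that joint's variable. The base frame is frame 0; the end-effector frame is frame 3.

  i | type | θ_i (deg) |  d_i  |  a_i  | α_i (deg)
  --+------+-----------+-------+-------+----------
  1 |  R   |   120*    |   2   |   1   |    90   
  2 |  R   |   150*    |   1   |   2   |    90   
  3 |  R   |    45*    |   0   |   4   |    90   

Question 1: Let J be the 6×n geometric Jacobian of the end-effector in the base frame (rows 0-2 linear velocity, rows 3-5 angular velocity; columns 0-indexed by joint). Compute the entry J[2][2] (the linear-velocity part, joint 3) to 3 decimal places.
axis z_2 = (-0.2500,0.4330,0.8660); lever o_n−o_2 = (3.6742,-0.7071,1.4142)
cross product → J_v[:, 2] = (1.2247,3.5355,-1.4142)
J_ω[:, 2] = z_2
entry J[2][2] = -1.4142

-1.414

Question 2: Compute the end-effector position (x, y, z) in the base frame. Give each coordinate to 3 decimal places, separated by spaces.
after link 1: o_1 = (-0.5000, 0.8660, 2.0000)
after link 2: o_2 = (1.2321, -0.1340, 3.0000)
after link 3: o_3 = (4.9063, -0.8411, 4.4142)

4.906 -0.841 4.414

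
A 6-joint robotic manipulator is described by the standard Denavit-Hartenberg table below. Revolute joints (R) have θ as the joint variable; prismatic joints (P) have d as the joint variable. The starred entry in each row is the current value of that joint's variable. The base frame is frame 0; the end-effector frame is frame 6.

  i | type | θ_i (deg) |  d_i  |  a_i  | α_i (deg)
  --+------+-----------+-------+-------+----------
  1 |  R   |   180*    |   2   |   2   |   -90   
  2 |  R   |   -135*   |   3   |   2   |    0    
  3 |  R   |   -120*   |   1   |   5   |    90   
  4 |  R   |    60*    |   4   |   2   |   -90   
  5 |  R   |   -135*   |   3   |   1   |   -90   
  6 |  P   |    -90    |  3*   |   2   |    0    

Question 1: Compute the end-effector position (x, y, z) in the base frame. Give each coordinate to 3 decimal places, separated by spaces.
after link 1: o_1 = (-2.0000, 0.0000, 2.0000)
after link 2: o_2 = (-0.5858, -3.0000, 3.4142)
after link 3: o_3 = (0.7083, -4.0000, -1.4154)
after link 4: o_4 = (-2.8966, -5.7321, -3.4166)
after link 5: o_5 = (-4.3435, -6.6197, -0.7486)
after link 6: o_6 = (-6.5663, -9.4568, -0.6491)

-6.566 -9.457 -0.649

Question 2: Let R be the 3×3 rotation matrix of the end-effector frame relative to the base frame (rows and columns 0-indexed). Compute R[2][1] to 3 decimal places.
0.158

End-effector y-axis (col 1 of R) = (-0.7745,0.6124,0.1585)
R[2][1] = 0.1585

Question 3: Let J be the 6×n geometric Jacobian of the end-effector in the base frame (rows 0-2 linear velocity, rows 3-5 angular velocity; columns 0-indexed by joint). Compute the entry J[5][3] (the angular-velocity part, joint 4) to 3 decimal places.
axis z_3 = (-0.9659,0.0000,-0.2588); lever o_n−o_3 = (-7.2746,-5.4568,0.7663)
cross product → J_v[:, 3] = (-1.4123,2.6230,5.2709)
J_ω[:, 3] = z_3
entry J[5][3] = -0.2588

-0.259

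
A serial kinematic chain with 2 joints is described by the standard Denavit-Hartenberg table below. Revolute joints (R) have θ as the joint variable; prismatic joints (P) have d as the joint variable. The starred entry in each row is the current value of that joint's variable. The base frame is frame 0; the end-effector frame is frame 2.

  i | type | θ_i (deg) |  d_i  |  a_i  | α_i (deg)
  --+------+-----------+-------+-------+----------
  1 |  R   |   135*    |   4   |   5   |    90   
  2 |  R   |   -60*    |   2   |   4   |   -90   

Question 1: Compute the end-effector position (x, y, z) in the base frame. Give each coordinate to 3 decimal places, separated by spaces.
-3.536 6.364 0.536

after link 1: o_1 = (-3.5355, 3.5355, 4.0000)
after link 2: o_2 = (-3.5355, 6.3640, 0.5359)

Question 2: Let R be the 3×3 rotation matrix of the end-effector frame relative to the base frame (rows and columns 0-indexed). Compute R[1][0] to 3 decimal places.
0.354

End-effector x-axis (col 0 of R) = (-0.3536,0.3536,-0.8660)
R[1][0] = 0.3536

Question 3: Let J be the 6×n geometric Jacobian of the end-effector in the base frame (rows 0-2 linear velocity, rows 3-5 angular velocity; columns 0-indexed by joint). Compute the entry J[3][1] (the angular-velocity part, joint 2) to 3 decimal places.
0.707

axis z_1 = (0.7071,0.7071,0.0000); lever o_n−o_1 = (0.0000,2.8284,-3.4641)
cross product → J_v[:, 1] = (-2.4495,2.4495,2.0000)
J_ω[:, 1] = z_1
entry J[3][1] = 0.7071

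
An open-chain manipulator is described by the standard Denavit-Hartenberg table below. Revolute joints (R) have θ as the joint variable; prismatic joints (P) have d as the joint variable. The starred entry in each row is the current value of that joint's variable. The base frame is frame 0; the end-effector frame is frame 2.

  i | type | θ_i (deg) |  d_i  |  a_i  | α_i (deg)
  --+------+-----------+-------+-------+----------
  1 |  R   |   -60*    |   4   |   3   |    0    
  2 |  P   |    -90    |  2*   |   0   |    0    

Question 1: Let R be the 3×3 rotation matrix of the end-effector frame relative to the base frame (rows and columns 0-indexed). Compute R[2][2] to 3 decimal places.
End-effector z-axis (col 2 of R) = (0.0000,0.0000,1.0000)
R[2][2] = 1.0000

1.000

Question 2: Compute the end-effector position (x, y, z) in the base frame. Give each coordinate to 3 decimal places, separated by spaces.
after link 1: o_1 = (1.5000, -2.5981, 4.0000)
after link 2: o_2 = (1.5000, -2.5981, 6.0000)

1.500 -2.598 6.000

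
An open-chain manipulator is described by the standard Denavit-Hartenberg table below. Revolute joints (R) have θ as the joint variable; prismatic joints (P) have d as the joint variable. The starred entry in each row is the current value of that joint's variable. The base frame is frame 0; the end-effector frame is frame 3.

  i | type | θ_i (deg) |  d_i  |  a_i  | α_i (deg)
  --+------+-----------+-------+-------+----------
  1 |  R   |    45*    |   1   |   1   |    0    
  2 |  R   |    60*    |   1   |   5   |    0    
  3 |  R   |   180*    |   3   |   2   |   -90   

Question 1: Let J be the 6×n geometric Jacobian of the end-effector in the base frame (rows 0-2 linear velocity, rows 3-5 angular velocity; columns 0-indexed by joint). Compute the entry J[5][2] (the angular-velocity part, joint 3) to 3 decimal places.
axis z_2 = (0.0000,0.0000,1.0000); lever o_n−o_2 = (0.5176,-1.9319,3.0000)
cross product → J_v[:, 2] = (1.9319,0.5176,-0.0000)
J_ω[:, 2] = z_2
entry J[5][2] = 1.0000

1.000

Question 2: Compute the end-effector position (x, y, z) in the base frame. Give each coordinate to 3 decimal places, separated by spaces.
-0.069 3.605 5.000

after link 1: o_1 = (0.7071, 0.7071, 1.0000)
after link 2: o_2 = (-0.5870, 5.5367, 2.0000)
after link 3: o_3 = (-0.0694, 3.6049, 5.0000)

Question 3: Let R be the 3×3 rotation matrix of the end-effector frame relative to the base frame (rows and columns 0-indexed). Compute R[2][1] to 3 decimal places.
-1.000

End-effector y-axis (col 1 of R) = (0.0000,0.0000,-1.0000)
R[2][1] = -1.0000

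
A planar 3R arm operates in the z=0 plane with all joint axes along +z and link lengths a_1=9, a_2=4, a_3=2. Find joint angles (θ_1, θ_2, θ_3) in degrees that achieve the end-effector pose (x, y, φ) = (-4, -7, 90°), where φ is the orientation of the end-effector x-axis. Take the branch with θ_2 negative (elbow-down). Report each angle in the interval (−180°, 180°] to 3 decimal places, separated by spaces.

wrist centre = target − a_3·(cos φ, sin φ) = (-4.0000, -9.0000)
cos θ_2 = (97.0000−9²−4²)/(2·9·4) = 0.0000; θ_2 = -90.0000° (elbow-down)
β = atan2(-9.0000,-4.0000) = -113.9625°; ψ = atan2(-4.0000,9.0000) = -23.9625°
θ_1 = β − ψ = -90.0000°
θ_3 = φ − θ_1 − θ_2 = -90.0000° (wrapped to (-180°,180°])

-90.000 -90.000 -90.000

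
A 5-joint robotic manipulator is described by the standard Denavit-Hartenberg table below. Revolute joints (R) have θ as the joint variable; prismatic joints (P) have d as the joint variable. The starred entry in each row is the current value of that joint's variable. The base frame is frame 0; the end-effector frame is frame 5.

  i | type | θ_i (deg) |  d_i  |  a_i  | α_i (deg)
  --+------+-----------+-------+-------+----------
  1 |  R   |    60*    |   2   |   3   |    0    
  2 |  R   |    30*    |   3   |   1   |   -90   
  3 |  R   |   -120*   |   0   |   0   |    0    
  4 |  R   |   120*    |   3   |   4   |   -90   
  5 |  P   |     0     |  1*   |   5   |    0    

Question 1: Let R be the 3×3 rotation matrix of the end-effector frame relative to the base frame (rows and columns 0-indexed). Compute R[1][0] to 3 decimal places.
1.000

End-effector x-axis (col 0 of R) = (0.0000,1.0000,0.0000)
R[1][0] = 1.0000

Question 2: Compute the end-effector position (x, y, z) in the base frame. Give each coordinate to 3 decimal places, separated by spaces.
after link 1: o_1 = (1.5000, 2.5981, 2.0000)
after link 2: o_2 = (1.5000, 3.5981, 5.0000)
after link 3: o_3 = (1.5000, 3.5981, 5.0000)
after link 4: o_4 = (-1.5000, 7.5981, 5.0000)
after link 5: o_5 = (-1.5000, 12.5981, 4.0000)

-1.500 12.598 4.000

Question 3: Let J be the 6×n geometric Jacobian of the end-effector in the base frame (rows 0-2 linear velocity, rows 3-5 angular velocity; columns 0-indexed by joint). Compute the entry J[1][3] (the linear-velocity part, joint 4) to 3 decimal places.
axis z_3 = (-1.0000,0.0000,0.0000); lever o_n−o_3 = (-3.0000,9.0000,-1.0000)
cross product → J_v[:, 3] = (-0.0000,-1.0000,-9.0000)
J_ω[:, 3] = z_3
entry J[1][3] = -1.0000

-1.000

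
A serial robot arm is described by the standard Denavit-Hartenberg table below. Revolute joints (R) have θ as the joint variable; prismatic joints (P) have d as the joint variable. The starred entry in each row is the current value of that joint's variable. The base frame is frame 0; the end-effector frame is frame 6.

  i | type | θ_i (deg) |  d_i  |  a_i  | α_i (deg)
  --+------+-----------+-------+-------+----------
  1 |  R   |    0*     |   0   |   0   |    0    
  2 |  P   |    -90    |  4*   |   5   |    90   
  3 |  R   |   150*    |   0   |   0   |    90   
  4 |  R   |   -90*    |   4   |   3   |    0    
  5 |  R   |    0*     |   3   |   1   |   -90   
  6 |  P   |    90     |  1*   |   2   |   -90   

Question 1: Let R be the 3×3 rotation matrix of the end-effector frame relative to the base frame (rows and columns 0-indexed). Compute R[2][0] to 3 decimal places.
-0.866

End-effector x-axis (col 0 of R) = (0.0000,0.5000,-0.8660)
R[2][0] = -0.8660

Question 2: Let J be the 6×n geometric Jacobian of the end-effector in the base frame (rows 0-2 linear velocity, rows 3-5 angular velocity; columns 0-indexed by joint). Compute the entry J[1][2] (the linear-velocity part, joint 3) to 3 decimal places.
axis z_2 = (-1.0000,-0.0000,0.0000); lever o_n−o_2 = (4.0000,-1.6340,4.8301)
cross product → J_v[:, 2] = (-0.0000,4.8301,1.6340)
J_ω[:, 2] = z_2
entry J[1][2] = 4.8301

4.830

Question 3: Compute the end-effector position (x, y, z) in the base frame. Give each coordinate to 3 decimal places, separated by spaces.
after link 1: o_1 = (0.0000, 0.0000, 0.0000)
after link 2: o_2 = (0.0000, -5.0000, 4.0000)
after link 3: o_3 = (0.0000, -5.0000, 4.0000)
after link 4: o_4 = (3.0000, -7.0000, 7.4641)
after link 5: o_5 = (4.0000, -8.5000, 10.0622)
after link 6: o_6 = (4.0000, -6.6340, 8.8301)

4.000 -6.634 8.830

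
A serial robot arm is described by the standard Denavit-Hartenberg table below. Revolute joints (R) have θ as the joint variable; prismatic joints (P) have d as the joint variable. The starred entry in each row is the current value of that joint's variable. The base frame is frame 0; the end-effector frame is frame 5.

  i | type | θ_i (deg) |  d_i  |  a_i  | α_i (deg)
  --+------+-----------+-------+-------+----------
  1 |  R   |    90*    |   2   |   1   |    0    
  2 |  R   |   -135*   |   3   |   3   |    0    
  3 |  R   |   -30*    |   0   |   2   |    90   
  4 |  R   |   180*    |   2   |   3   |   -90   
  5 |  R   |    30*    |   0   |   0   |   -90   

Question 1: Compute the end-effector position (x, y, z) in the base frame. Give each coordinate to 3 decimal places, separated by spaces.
-0.069 -0.673 5.000

after link 1: o_1 = (0.0000, 1.0000, 2.0000)
after link 2: o_2 = (2.1213, -1.1213, 5.0000)
after link 3: o_3 = (2.6390, -3.0532, 5.0000)
after link 4: o_4 = (-0.0694, -0.6730, 5.0000)
after link 5: o_5 = (-0.0694, -0.6730, 5.0000)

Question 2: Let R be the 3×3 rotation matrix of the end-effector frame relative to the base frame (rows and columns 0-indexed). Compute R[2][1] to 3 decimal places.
End-effector y-axis (col 1 of R) = (0.0000,-0.0000,1.0000)
R[2][1] = 1.0000

1.000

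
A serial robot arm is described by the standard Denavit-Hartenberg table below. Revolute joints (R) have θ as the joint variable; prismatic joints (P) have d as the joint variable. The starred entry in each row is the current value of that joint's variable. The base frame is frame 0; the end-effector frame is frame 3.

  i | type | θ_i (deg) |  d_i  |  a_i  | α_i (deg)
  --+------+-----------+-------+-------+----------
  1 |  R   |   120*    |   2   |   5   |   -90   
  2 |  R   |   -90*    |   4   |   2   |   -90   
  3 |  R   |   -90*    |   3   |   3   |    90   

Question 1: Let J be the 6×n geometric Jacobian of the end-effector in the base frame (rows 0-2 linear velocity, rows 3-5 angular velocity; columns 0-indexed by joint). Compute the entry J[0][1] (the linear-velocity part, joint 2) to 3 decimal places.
-1.000

axis z_1 = (-0.8660,-0.5000,0.0000); lever o_n−o_1 = (-7.5622,-0.9019,2.0000)
cross product → J_v[:, 1] = (-1.0000,1.7321,-3.0000)
J_ω[:, 1] = z_1
entry J[0][1] = -1.0000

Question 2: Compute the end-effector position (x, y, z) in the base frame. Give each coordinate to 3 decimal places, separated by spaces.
after link 1: o_1 = (-2.5000, 4.3301, 2.0000)
after link 2: o_2 = (-5.9641, 2.3301, 4.0000)
after link 3: o_3 = (-10.0622, 3.4282, 4.0000)

-10.062 3.428 4.000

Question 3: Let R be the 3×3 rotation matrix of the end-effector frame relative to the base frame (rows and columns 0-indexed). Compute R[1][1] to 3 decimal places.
0.866

End-effector y-axis (col 1 of R) = (-0.5000,0.8660,-0.0000)
R[1][1] = 0.8660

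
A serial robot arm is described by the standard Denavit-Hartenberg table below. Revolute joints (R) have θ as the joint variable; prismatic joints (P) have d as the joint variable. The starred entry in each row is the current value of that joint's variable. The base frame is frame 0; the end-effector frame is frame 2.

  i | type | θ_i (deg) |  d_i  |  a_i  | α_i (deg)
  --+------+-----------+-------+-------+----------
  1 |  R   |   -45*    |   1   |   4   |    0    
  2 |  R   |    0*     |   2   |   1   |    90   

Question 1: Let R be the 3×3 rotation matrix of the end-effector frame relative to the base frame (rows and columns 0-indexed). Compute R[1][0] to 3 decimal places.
-0.707

End-effector x-axis (col 0 of R) = (0.7071,-0.7071,0.0000)
R[1][0] = -0.7071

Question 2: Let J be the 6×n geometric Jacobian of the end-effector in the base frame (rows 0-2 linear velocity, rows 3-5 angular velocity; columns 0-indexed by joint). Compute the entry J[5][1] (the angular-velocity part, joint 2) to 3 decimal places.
axis z_1 = (0.0000,0.0000,1.0000); lever o_n−o_1 = (0.7071,-0.7071,2.0000)
cross product → J_v[:, 1] = (0.7071,0.7071,-0.0000)
J_ω[:, 1] = z_1
entry J[5][1] = 1.0000

1.000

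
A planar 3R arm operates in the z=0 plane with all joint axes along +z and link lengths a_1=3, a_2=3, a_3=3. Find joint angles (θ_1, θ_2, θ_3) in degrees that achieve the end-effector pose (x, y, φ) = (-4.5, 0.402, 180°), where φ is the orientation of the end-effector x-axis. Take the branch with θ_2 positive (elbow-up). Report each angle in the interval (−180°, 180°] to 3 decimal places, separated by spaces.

wrist centre = target − a_3·(cos φ, sin φ) = (-1.5000, 0.4020)
cos θ_2 = (2.4116−3²−3²)/(2·3·3) = -0.8660; θ_2 = 149.9996° (elbow-up)
β = atan2(0.4020,-1.5000) = 164.9973°; ψ = atan2(1.5000,0.4019) = 74.9998°
θ_1 = β − ψ = 89.9975°
θ_3 = φ − θ_1 − θ_2 = -59.9971° (wrapped to (-180°,180°])

89.997 150.000 -59.997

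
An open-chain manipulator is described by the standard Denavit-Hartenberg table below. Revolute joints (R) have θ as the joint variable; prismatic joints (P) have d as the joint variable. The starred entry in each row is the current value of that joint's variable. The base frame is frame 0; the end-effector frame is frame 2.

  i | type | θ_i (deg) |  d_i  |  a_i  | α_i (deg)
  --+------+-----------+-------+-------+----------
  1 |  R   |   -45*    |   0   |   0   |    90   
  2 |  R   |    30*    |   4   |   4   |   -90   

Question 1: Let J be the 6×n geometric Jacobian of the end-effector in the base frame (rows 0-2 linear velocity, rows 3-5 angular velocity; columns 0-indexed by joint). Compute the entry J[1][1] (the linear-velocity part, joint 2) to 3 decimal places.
1.414

axis z_1 = (-0.7071,-0.7071,0.0000); lever o_n−o_1 = (-0.3789,-5.2779,2.0000)
cross product → J_v[:, 1] = (-1.4142,1.4142,3.4641)
J_ω[:, 1] = z_1
entry J[1][1] = 1.4142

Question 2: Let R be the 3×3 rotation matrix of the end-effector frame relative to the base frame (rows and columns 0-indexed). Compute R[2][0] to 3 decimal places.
0.500

End-effector x-axis (col 0 of R) = (0.6124,-0.6124,0.5000)
R[2][0] = 0.5000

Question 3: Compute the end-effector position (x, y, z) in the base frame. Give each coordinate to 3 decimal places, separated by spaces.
after link 1: o_1 = (0.0000, 0.0000, 0.0000)
after link 2: o_2 = (-0.3789, -5.2779, 2.0000)

-0.379 -5.278 2.000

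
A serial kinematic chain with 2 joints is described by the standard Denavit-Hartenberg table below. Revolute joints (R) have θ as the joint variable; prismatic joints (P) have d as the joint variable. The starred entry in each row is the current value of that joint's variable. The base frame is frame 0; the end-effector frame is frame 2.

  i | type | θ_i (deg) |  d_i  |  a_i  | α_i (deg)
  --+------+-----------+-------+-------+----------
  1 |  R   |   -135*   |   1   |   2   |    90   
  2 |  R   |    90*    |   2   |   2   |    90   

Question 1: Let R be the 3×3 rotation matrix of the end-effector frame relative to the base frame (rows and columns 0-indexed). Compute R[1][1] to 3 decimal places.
0.707

End-effector y-axis (col 1 of R) = (-0.7071,0.7071,0.0000)
R[1][1] = 0.7071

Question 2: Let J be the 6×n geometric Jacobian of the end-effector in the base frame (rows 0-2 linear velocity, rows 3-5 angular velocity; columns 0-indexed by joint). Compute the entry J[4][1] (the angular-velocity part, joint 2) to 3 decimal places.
axis z_1 = (-0.7071,0.7071,0.0000); lever o_n−o_1 = (-1.4142,1.4142,2.0000)
cross product → J_v[:, 1] = (1.4142,1.4142,0.0000)
J_ω[:, 1] = z_1
entry J[4][1] = 0.7071

0.707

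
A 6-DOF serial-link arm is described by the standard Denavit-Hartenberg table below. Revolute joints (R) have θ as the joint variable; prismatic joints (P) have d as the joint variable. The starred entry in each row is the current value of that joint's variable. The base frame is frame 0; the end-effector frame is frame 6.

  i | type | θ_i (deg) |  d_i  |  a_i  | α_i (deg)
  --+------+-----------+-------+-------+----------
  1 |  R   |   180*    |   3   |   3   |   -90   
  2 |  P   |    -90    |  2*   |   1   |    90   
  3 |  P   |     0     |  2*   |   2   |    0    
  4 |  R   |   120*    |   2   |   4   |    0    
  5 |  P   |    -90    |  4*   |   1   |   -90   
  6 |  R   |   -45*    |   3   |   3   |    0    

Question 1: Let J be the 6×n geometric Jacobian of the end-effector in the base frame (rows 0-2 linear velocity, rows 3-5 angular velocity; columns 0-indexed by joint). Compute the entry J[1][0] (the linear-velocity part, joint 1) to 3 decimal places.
7.121

axis z_0 = ẑ; lever o_n−o_0 = (7.1213,-9.6228,5.2031)
cross product → J_v[:, 0] = (9.6228,7.1213,-0.0000)
J_ω[:, 0] = z_0
entry J[1][0] = 7.1213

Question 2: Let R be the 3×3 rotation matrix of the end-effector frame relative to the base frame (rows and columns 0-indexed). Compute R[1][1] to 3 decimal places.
End-effector y-axis (col 1 of R) = (-0.7071,-0.3536,0.6124)
R[1][1] = -0.3536

-0.354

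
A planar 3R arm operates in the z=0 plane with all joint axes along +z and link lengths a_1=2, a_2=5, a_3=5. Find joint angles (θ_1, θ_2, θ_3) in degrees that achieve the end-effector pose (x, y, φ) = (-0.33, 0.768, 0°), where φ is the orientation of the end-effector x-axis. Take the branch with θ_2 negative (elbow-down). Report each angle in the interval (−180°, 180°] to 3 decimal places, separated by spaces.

wrist centre = target − a_3·(cos φ, sin φ) = (-5.3300, 0.7680)
cos θ_2 = (28.9987−2²−5²)/(2·2·5) = -0.0001; θ_2 = -90.0037° (elbow-down)
β = atan2(0.7680,-5.3300) = 171.8007°; ψ = atan2(-5.0000,1.9997) = -68.2017°
θ_1 = β − ψ = 240.0024°
θ_3 = φ − θ_1 − θ_2 = -149.9988° (wrapped to (-180°,180°])

-119.998 -90.004 -149.999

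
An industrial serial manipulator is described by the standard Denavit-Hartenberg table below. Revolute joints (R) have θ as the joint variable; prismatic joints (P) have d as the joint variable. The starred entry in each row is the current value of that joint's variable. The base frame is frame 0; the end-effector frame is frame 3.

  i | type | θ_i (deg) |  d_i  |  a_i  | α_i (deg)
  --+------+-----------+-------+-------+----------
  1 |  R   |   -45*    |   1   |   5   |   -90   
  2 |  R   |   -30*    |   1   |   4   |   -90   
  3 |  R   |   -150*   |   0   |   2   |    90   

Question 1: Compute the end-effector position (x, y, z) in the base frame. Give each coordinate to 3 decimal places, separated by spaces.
6.339 -3.510 2.134

after link 1: o_1 = (3.5355, -3.5355, 1.0000)
after link 2: o_2 = (6.6921, -5.2779, 3.0000)
after link 3: o_3 = (6.3386, -3.5101, 2.1340)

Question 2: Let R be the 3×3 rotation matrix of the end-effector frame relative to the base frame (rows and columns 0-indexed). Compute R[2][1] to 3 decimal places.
End-effector y-axis (col 1 of R) = (0.3536,-0.3536,-0.8660)
R[2][1] = -0.8660

-0.866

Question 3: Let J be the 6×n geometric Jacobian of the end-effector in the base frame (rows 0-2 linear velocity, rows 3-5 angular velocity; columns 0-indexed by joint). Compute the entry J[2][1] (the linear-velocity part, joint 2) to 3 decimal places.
-1.964

axis z_1 = (0.7071,0.7071,0.0000); lever o_n−o_1 = (2.8030,0.0254,1.1340)
cross product → J_v[:, 1] = (0.8018,-0.8018,-1.9641)
J_ω[:, 1] = z_1
entry J[2][1] = -1.9641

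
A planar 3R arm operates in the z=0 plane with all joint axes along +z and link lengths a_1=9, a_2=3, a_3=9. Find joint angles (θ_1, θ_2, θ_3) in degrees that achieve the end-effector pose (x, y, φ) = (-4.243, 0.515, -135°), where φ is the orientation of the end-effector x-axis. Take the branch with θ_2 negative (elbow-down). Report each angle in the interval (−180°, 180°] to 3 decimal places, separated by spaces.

wrist centre = target − a_3·(cos φ, sin φ) = (2.1210, 6.8790)
cos θ_2 = (51.8186−9²−3²)/(2·9·3) = -0.7071; θ_2 = -134.9965° (elbow-down)
β = atan2(6.8790,2.1210) = 72.8641°; ψ = atan2(-2.1215,6.8788) = -17.1400°
θ_1 = β − ψ = 90.0041°
θ_3 = φ − θ_1 − θ_2 = -90.0076° (wrapped to (-180°,180°])

90.004 -134.996 -90.008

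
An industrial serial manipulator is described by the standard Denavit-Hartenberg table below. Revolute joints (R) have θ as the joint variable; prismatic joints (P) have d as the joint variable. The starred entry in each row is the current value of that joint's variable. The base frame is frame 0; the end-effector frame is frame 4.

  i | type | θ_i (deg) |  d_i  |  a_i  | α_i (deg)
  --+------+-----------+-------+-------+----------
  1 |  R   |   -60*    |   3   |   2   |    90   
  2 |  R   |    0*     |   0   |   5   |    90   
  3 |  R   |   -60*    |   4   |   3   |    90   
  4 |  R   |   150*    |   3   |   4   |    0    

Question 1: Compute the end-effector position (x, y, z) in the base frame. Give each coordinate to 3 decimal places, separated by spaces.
3.036 -3.062 -3.000

after link 1: o_1 = (1.0000, -1.7321, 3.0000)
after link 2: o_2 = (3.5000, -6.0622, 3.0000)
after link 3: o_3 = (6.5000, -6.0622, -1.0000)
after link 4: o_4 = (3.0359, -3.0622, -3.0000)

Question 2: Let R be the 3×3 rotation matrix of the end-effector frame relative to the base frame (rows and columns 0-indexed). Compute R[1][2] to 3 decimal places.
1.000

End-effector z-axis (col 2 of R) = (-0.0000,1.0000,-0.0000)
R[1][2] = 1.0000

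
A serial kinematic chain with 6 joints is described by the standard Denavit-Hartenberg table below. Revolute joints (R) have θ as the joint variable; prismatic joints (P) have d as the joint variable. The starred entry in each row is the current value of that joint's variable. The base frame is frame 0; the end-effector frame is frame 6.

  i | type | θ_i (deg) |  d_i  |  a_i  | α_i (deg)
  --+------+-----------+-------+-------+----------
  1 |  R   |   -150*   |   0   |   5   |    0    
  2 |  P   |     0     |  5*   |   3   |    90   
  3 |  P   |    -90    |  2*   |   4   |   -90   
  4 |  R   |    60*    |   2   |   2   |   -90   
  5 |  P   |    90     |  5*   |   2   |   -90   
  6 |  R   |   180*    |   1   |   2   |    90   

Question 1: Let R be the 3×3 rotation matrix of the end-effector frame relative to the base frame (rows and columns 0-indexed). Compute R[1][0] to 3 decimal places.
-0.500

End-effector x-axis (col 0 of R) = (-0.8660,-0.5000,-0.0000)
R[1][0] = -0.5000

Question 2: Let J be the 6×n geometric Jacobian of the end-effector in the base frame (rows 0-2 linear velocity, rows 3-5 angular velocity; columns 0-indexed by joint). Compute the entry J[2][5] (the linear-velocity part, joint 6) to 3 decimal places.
axis z_5 = (-0.4330,0.7500,0.5000); lever o_n−o_5 = (-2.1651,-0.2500,0.5000)
cross product → J_v[:, 5] = (0.5000,-0.8660,1.7321)
J_ω[:, 5] = z_5
entry J[2][5] = 1.7321

1.732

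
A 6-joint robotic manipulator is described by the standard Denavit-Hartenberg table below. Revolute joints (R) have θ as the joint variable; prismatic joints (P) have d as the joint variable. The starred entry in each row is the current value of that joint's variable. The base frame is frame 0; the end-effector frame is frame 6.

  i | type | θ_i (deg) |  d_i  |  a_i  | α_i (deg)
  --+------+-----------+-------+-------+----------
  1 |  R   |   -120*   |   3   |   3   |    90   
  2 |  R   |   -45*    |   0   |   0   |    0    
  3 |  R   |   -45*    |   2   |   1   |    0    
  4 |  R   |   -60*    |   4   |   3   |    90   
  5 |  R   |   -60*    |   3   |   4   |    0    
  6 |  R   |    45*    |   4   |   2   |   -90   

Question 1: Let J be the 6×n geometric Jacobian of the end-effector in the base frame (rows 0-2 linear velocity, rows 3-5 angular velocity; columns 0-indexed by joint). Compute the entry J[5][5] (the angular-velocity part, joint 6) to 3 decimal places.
0.866

axis z_5 = (0.2500,0.4330,0.8660); lever o_n−o_5 = (2.2848,2.9221,2.4982)
cross product → J_v[:, 5] = (-1.4489,1.3542,-0.2588)
J_ω[:, 5] = z_5
entry J[5][5] = 0.8660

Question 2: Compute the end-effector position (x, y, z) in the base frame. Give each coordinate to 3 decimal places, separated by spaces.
after link 1: o_1 = (-1.5000, -2.5981, 3.0000)
after link 2: o_2 = (-1.5000, -2.5981, 3.0000)
after link 3: o_3 = (-3.2321, -1.5981, 2.0000)
after link 4: o_4 = (-5.3971, 2.6519, 0.5000)
after link 5: o_5 = (-0.7811, 3.7189, 2.0981)
after link 6: o_6 = (1.5037, 6.6410, 4.5963)

1.504 6.641 4.596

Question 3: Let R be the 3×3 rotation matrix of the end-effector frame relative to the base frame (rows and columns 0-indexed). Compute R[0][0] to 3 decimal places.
End-effector x-axis (col 0 of R) = (0.6424,0.5950,-0.4830)
R[0][0] = 0.6424

0.642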